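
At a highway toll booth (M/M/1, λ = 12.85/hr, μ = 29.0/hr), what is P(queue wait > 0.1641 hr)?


ρ = 12.85/29.0 = 0.4431
P(Wq > t) = ρ·e^{−(μ−λ)t} = 0.4431·e^{−2.6502}
= 0.4431·0.070636 = 0.031299

Final: 0.031299


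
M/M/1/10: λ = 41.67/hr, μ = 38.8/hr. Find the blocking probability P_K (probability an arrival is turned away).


ρ = λ/μ = 41.67/38.8 = 1.0740
P_K = (1−ρ)ρ^K/(1−ρ^(K+1)) = (-0.07397·2.041351)/(1 − 2.192348)
= -0.150997/-1.192348 = 0.126638

Final: 0.126638


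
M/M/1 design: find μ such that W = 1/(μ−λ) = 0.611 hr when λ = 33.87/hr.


W = 1/(μ−λ) ⇒ μ − λ = 1/W = 1/0.611 = 1.6367
μ = λ + 1/W = 33.87 + 1.6367 = 35.5067 per hr

Final: 35.5067 /hr


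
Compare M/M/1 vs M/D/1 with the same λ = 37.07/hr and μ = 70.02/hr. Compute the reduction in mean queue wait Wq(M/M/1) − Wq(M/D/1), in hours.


ρ = 37.07/70.02 = 0.5294
Wq(M/M/1) = ρ/(μ−λ) = 0.5294/32.95 = 0.01607 hr
Wq(M/D/1) = ρ/(2(μ−λ)) = 0.008034 hr
Savings = 0.01607 − 0.008034 = 0.008034 hr

Final: 0.008034 hr


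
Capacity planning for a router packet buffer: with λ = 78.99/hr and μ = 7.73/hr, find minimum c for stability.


Stability requires cμ > λ ⇔ c > λ/μ.
λ/μ = 78.99/7.73 = 10.2186
Minimum integer c = ⌊10.2186⌋ + 1 = 11
Check: 11·7.73 = 85.03 > 78.99, while 10·7.73 = 77.30 ≤ 78.99

Final: 11 servers


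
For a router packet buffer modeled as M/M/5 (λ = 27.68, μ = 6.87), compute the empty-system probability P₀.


a = λ/μ = 27.68/6.87 = 4.0291; ρ = a/c = 0.8058
Σ_{k=0}^{4} a^k/k! (terms k=0..4) = 1.00000 + 4.02911 + 8.11687 + 10.90126 + 10.98060 = 35.02785
Tail: a^5/(5!(1−ρ)) = 1061.80983/(120·0.1942) = 45.56868
P₀ = 1/(35.02785 + 45.56868) = 1/80.59652 = 0.012407

Final: 0.012407


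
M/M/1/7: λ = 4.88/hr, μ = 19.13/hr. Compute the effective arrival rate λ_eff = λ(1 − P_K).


ρ = 0.2551; P_K = (1−ρ)ρ^7/(1−ρ^8) = 0.00005237
λ_eff = λ(1 − P_K) = 4.88·(1 − 0.00005237) = 4.88·0.999948 = 4.8797 /hr

Final: 4.8797 /hr


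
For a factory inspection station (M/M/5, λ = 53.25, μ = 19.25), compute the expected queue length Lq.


a = λ/μ = 2.7662; ρ = a/5 = 0.5532
P₀ = 0.060309
Lq = P₀·a^c·ρ / (c!·(1−ρ)²) = 0.060309·161.97366·0.5532/(120·0.19959)
= 0.22565

Final: 0.22565


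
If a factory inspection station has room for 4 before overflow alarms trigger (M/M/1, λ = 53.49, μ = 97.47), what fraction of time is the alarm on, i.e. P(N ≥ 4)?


ρ = 53.49/97.47 = 0.5488
P(N ≥ n) = ρ^n = 0.5488^4 = 0.090700

Final: 0.090700


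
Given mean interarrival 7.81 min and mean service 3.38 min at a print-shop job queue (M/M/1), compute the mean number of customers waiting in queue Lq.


λ = 60/7.81 = 7.6825 /hr
μ = 60/3.38 = 17.7515 /hr
ρ = λ/μ = 7.6825/17.7515 = 0.4328
Lq = ρ²/(1−ρ) = 0.1873/0.5672 = 0.3302

Final: 0.3302


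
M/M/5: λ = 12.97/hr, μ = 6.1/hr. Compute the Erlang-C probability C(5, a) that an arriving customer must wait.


a = λ/μ = 2.1262; ρ = a/5 = 0.4252
P₀ = 0.118059 (from M/M/c formula)
C(c,a) = [a^c/(c!(1−ρ))]·P₀ = [43.45610/(120·0.5748)]·0.118059
= 0.63007·0.118059 = 0.074385

Final: 0.074385


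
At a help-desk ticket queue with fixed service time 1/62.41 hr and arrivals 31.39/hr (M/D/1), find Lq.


ρ = 31.39/62.41 = 0.5030
M/D/1: Lq = ρ²/(2(1−ρ)) = 0.2530/(2·0.4970) = 0.25448

Final: 0.25448


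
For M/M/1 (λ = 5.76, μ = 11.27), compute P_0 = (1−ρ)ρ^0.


ρ = 5.76/11.27 = 0.5111
P_n = (1−ρ)·ρ^n = (1 − 0.5111)·0.5111^0 = 0.4889·1.000000 = 0.488909

Final: 0.488909


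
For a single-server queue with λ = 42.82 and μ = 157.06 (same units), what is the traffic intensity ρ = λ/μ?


ρ = λ/μ = 42.82/157.06 = 0.2726

Final: 0.2726


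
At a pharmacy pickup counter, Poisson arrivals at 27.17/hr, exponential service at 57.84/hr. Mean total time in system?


W = 1/(μ−λ) = 1/(57.84 − 27.17) = 1/30.67 = 0.03261 hr

Final: 0.03261 hr


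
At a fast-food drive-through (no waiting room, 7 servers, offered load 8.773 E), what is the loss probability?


B(c,a) = (a^c/c!) / Σ_{k=0}^{c} a^k/k!
a^7/7! = 793.608607
Σ terms (k=0..7): 1.00000 + 8.77300 + 38.48276 + 112.53643 + 246.82053 + 433.07130 + 633.22241 + 793.60861 = 2267.515041
B = 793.608607/2267.515041 = 0.349990

Final: 0.349990


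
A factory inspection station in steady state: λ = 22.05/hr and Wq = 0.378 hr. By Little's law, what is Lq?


Lq = λWq = 22.05·0.378 = 8.3349

Final: 8.3349


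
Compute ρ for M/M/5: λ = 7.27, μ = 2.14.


ρ = λ/(cμ) = 7.27/(5·2.14) = 7.27/10.70 = 0.6794

Final: 0.6794


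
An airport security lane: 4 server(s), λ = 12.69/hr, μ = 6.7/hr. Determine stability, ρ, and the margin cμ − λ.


Total capacity cμ = 4·6.7 = 26.80/hr
ρ = λ/(cμ) = 12.69/26.80 = 0.4735
Stable ⇔ ρ < 1: YES
Spare capacity = cμ − λ = 26.80 − 12.69 = 14.11/hr

Final: ρ = 0.4735; stable; margin = 14.11/hr


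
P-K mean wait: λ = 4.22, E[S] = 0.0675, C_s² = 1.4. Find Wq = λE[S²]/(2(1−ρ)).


ρ = λ·E[S] = 4.22·0.0675 = 0.2848
E[S²] = E[S]²(1+C_s²) = 0.0675²·(1+1.4) = 0.010935
Wq = λ·E[S²]/(2(1−ρ)) = 4.22·0.010935/(2·0.7151) = 0.03226 hr

Final: 0.03226 hr


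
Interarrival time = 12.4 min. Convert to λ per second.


λ = 1/(interarrival time) in consistent units.
1 second = 0.0166667 min, so λ = 0.0166667/12.4 = 0.001344 per second

Final: 0.001344 /sec


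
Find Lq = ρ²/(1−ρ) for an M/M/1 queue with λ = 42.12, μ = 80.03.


ρ = 42.12/80.03 = 0.5263
Lq = ρ²/(1−ρ) = 0.2770/0.4737 = 0.5847

Final: 0.5847


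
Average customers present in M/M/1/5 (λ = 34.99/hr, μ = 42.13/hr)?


ρ = 34.99/42.13 = 0.8305
L = ρ[1 − (K+1)ρ^K + Kρ^(K+1)] / [(1−ρ)(1−ρ^(K+1))]
Numerator: 0.8305·(1 − 6·0.395150 + 5·0.328182) = 0.224248
Denominator: (0.1695)·(0.671818) = 0.113857
L = 0.224248/0.113857 = 1.9696

Final: 1.9696


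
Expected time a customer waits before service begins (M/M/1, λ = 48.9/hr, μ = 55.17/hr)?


ρ = 48.9/55.17 = 0.8864
Wq = ρ/(μ−λ) = 0.8864/(55.17 − 48.9) = 0.8864/6.27 = 0.1414 hr

Final: 0.1414 hr


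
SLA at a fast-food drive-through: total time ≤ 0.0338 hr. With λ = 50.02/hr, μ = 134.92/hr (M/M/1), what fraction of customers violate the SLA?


W ~ Exponential(μ−λ) for M/M/1.
μ − λ = 134.92 − 50.02 = 84.9000
P(W > t) = e^{−(μ−λ)t} = e^{−2.8696} = 0.056720

Final: 0.056720


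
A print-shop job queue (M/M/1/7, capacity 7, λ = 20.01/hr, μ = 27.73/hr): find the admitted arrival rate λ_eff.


ρ = 0.7216; P_K = (1−ρ)ρ^7/(1−ρ^8) = 0.030613
λ_eff = λ(1 − P_K) = 20.01·(1 − 0.030613) = 20.01·0.969387 = 19.3974 /hr

Final: 19.3974 /hr


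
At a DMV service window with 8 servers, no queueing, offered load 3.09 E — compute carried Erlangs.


B(8,3.09) = 0.009423 (Erlang-B)
Carried load = a(1 − B) = 3.09·(1 − 0.009423) = 3.09·0.990577 = 3.0609 E

Final: 3.0609 Erlangs


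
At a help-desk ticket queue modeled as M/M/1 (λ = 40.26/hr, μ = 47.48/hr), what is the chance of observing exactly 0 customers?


ρ = 40.26/47.48 = 0.8479
P_n = (1−ρ)·ρ^n = (1 − 0.8479)·0.8479^0 = 0.1521·1.000000 = 0.152064

Final: 0.152064


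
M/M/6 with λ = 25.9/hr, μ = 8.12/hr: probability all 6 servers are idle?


a = λ/μ = 25.9/8.12 = 3.1897; ρ = a/c = 0.5316
Σ_{k=0}^{5} a^k/k! (terms k=0..5) = 1.00000 + 3.18966 + 5.08695 + 5.40854 + 4.31284 + 2.75130 = 21.74928
Tail: a^6/(6!(1−ρ)) = 1053.08253/(720·0.4684) = 3.12264
P₀ = 1/(21.74928 + 3.12264) = 1/24.87192 = 0.040206

Final: 0.040206


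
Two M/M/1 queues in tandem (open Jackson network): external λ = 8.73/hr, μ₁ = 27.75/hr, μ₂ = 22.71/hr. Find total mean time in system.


Each node sees arrival rate λ = 8.73/hr (tandem ⇒ throughput preserved).
W₁ = 1/(μ₁−λ) = 1/(27.75−8.73) = 0.05258 hr
W₂ = 1/(μ₂−λ) = 1/(22.71−8.73) = 0.07153 hr
W_total = W₁ + W₂ = 0.05258 + 0.07153 = 0.12411 hr

Final: 0.12411 hr


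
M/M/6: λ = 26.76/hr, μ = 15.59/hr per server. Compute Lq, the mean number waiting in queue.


a = λ/μ = 1.7165; ρ = a/6 = 0.2861
P₀ = 0.179593
Lq = P₀·a^c·ρ / (c!·(1−ρ)²) = 0.179593·25.57643·0.2861/(720·0.50968)
= 0.003581

Final: 0.003581


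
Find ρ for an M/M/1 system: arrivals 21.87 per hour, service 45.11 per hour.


ρ = λ/μ = 21.87/45.11 = 0.4848

Final: 0.4848


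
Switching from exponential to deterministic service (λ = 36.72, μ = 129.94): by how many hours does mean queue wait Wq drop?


ρ = 36.72/129.94 = 0.2826
Wq(M/M/1) = ρ/(μ−λ) = 0.2826/93.22 = 0.003031 hr
Wq(M/D/1) = ρ/(2(μ−λ)) = 0.001516 hr
Savings = 0.003031 − 0.001516 = 0.001516 hr

Final: 0.001516 hr


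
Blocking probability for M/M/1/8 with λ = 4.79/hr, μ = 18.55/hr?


ρ = λ/μ = 4.79/18.55 = 0.2582
P_K = (1−ρ)ρ^K/(1−ρ^(K+1)) = (0.7418·0.00001977)/(1 − 0.000005104)
= 0.00001466/0.999995 = 0.00001466

Final: 0.00001466


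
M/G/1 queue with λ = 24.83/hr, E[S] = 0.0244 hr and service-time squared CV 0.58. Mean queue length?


ρ = λ·E[S] = 24.83·0.0244 = 0.6059
Lq = ρ²(1+C_s²)/(2(1−ρ)) = 0.3671·(1+0.58)/(2·0.3941)
= 0.3671·1.5800/0.7883 = 0.73570

Final: 0.73570


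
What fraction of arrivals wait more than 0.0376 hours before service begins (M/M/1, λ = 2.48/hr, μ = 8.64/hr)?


ρ = 2.48/8.64 = 0.2870
P(Wq > t) = ρ·e^{−(μ−λ)t} = 0.2870·e^{−0.2316}
= 0.2870·0.793251 = 0.227692

Final: 0.227692


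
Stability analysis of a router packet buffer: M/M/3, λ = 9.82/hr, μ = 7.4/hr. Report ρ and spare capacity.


Total capacity cμ = 3·7.4 = 22.20/hr
ρ = λ/(cμ) = 9.82/22.20 = 0.4423
Stable ⇔ ρ < 1: YES
Spare capacity = cμ − λ = 22.20 − 9.82 = 12.38/hr

Final: ρ = 0.4423; stable; margin = 12.38/hr


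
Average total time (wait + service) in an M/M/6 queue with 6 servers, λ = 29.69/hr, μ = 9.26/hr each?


a = 3.2063; ρ = 0.5344; P₀ = 0.039514
Lq = P₀·a^c·ρ/(c!(1−ρ)²) = 0.14696
Wq = Lq/λ = 0.14696/29.69 = 0.004950 hr
W = Wq + 1/μ = 0.004950 + 0.10799 = 0.11294 hr

Final: 0.11294 hr


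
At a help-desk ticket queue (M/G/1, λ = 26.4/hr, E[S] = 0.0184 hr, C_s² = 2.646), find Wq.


ρ = λ·E[S] = 26.4·0.0184 = 0.4858
E[S²] = E[S]²(1+C_s²) = 0.0184²·(1+2.646) = 0.001234
Wq = λ·E[S²]/(2(1−ρ)) = 26.4·0.001234/(2·0.5142) = 0.03169 hr

Final: 0.03169 hr


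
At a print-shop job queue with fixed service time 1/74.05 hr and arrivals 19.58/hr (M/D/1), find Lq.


ρ = 19.58/74.05 = 0.2644
M/D/1: Lq = ρ²/(2(1−ρ)) = 0.06992/(2·0.7356) = 0.04752

Final: 0.04752


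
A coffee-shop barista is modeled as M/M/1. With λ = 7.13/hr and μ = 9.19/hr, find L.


ρ = λ/μ = 7.13/9.19 = 0.7758
L = ρ/(1−ρ) = 0.7758/(1 − 0.7758) = 0.7758/0.2242 = 3.4612

Final: 3.4612


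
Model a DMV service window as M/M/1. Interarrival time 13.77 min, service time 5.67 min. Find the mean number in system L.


λ = 60/13.77 = 4.3573 /hr
μ = 60/5.67 = 10.5820 /hr
ρ = λ/μ = 4.3573/10.5820 = 0.4118
L = ρ/(1−ρ) = 0.4118/0.5882 = 0.7000

Final: 0.7000


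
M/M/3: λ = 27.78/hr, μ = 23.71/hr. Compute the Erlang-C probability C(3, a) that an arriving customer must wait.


a = λ/μ = 1.1717; ρ = a/3 = 0.3906
P₀ = 0.303223 (from M/M/c formula)
C(c,a) = [a^c/(c!(1−ρ))]·P₀ = [1.60843/(6·0.6094)]·0.303223
= 0.43986·0.303223 = 0.133375

Final: 0.133375


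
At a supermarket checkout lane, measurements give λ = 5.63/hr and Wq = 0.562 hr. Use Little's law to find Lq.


Lq = λWq = 5.63·0.562 = 3.1641

Final: 3.1641


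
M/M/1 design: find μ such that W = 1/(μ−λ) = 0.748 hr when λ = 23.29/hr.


W = 1/(μ−λ) ⇒ μ − λ = 1/W = 1/0.748 = 1.3369
μ = λ + 1/W = 23.29 + 1.3369 = 24.6269 per hr

Final: 24.6269 /hr


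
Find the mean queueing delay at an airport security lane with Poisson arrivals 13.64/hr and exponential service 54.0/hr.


ρ = 13.64/54.0 = 0.2526
Wq = ρ/(μ−λ) = 0.2526/(54.0 − 13.64) = 0.2526/40.36 = 0.006258 hr

Final: 0.006258 hr


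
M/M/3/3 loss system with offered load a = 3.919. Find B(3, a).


B(c,a) = (a^c/c!) / Σ_{k=0}^{c} a^k/k!
a^3/3! = 10.031700
Σ terms (k=0..3): 1.00000 + 3.91900 + 7.67928 + 10.03170 = 22.629981
B = 10.031700/22.629981 = 0.443292

Final: 0.443292


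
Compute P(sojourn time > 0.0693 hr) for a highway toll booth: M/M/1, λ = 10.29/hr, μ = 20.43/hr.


W ~ Exponential(μ−λ) for M/M/1.
μ − λ = 20.43 − 10.29 = 10.1400
P(W > t) = e^{−(μ−λ)t} = e^{−0.7027} = 0.495245

Final: 0.495245


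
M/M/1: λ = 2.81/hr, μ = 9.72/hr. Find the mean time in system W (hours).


W = 1/(μ−λ) = 1/(9.72 − 2.81) = 1/6.91 = 0.1447 hr

Final: 0.1447 hr


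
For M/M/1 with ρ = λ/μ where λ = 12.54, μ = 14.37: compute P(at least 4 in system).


ρ = 12.54/14.37 = 0.8727
P(N ≥ n) = ρ^n = 0.8727^4 = 0.579913

Final: 0.579913


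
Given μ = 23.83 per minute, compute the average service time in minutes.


Mean service time = 1/μ = 1/23.83 minute = 0.04196 minute
In minutes: 0.04196 × 1 = 0.04196 min

Final: 0.04196 min


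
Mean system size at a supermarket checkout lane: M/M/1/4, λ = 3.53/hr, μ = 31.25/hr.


ρ = 3.53/31.25 = 0.1130
L = ρ[1 − (K+1)ρ^K + Kρ^(K+1)] / [(1−ρ)(1−ρ^(K+1))]
Numerator: 0.1130·(1 − 5·0.0001628 + 4·0.00001839) = 0.112876
Denominator: (0.8870)·(0.999982) = 0.887024
L = 0.112876/0.887024 = 0.1273

Final: 0.1273


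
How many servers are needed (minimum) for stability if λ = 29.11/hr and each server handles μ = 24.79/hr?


Stability requires cμ > λ ⇔ c > λ/μ.
λ/μ = 29.11/24.79 = 1.1743
Minimum integer c = ⌊1.1743⌋ + 1 = 2
Check: 2·24.79 = 49.58 > 29.11, while 1·24.79 = 24.79 ≤ 29.11

Final: 2 servers


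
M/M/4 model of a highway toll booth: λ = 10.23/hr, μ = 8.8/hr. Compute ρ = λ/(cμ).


ρ = λ/(cμ) = 10.23/(4·8.8) = 10.23/35.20 = 0.2906

Final: 0.2906


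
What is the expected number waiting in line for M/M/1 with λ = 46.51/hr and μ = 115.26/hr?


ρ = 46.51/115.26 = 0.4035
Lq = ρ²/(1−ρ) = 0.1628/0.5965 = 0.2730

Final: 0.2730


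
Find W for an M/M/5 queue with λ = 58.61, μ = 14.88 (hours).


a = 3.9388; ρ = 0.7878; P₀ = 0.014258
Lq = P₀·a^c·ρ/(c!(1−ρ)²) = 1.97014
Wq = Lq/λ = 1.97014/58.61 = 0.03361 hr
W = Wq + 1/μ = 0.03361 + 0.06720 = 0.10082 hr

Final: 0.10082 hr


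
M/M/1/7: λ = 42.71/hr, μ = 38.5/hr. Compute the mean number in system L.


ρ = 42.71/38.5 = 1.1094
L = ρ[1 − (K+1)ρ^K + Kρ^(K+1)] / [(1−ρ)(1−ρ^(K+1))]
Numerator: 1.1094·(1 − 8·2.067673 + 7·2.293775) = 0.571356
Denominator: (-0.1094)·(-1.293775) = 0.141475
L = 0.571356/0.141475 = 4.0386

Final: 4.0386


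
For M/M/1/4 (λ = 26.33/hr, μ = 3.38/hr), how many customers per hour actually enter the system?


ρ = 7.7899; P_K = (1−ρ)ρ^4/(1−ρ^5) = 0.871660
λ_eff = λ(1 − P_K) = 26.33·(1 − 0.871660) = 26.33·0.128340 = 3.3792 /hr

Final: 3.3792 /hr


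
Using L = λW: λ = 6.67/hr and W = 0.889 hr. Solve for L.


L = λW = 6.67·0.889 = 5.9296

Final: 5.9296


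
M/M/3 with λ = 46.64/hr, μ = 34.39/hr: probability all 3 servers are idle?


a = λ/μ = 46.64/34.39 = 1.3562; ρ = a/c = 0.4521
Σ_{k=0}^{2} a^k/k! (terms k=0..2) = 1.00000 + 1.35621 + 0.91965 = 3.27586
Tail: a^3/(3!(1−ρ)) = 2.49447/(6·0.5479) = 0.75876
P₀ = 1/(3.27586 + 0.75876) = 1/4.03461 = 0.247855

Final: 0.247855


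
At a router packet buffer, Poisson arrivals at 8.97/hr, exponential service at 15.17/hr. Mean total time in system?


W = 1/(μ−λ) = 1/(15.17 − 8.97) = 1/6.20 = 0.1613 hr

Final: 0.1613 hr


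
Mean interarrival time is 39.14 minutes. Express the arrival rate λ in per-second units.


λ = 1/(interarrival time) in consistent units.
1 second = 0.0166667 min, so λ = 0.0166667/39.14 = 0.0004258 per second

Final: 0.0004258 /sec


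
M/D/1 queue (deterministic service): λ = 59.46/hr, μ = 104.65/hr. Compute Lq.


ρ = 59.46/104.65 = 0.5682
M/D/1: Lq = ρ²/(2(1−ρ)) = 0.3228/(2·0.4318) = 0.37380

Final: 0.37380


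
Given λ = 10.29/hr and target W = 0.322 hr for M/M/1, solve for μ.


W = 1/(μ−λ) ⇒ μ − λ = 1/W = 1/0.322 = 3.1056
μ = λ + 1/W = 10.29 + 3.1056 = 13.3956 per hr

Final: 13.3956 /hr


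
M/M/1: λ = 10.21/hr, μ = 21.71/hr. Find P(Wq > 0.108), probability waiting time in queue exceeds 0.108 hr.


ρ = 10.21/21.71 = 0.4703
P(Wq > t) = ρ·e^{−(μ−λ)t} = 0.4703·e^{−1.2420}
= 0.4703·0.288806 = 0.135823

Final: 0.135823


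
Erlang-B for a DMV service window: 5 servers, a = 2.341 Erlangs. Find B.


B(c,a) = (a^c/c!) / Σ_{k=0}^{c} a^k/k!
a^5/5! = 0.585903
Σ terms (k=0..5): 1.00000 + 2.34100 + 2.74014 + 2.13822 + 1.25139 + 0.58590 = 10.056662
B = 0.585903/10.056662 = 0.058260

Final: 0.058260


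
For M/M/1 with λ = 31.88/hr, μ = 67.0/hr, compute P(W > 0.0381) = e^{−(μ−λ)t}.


W ~ Exponential(μ−λ) for M/M/1.
μ − λ = 67.0 − 31.88 = 35.1200
P(W > t) = e^{−(μ−λ)t} = e^{−1.3381} = 0.262351

Final: 0.262351


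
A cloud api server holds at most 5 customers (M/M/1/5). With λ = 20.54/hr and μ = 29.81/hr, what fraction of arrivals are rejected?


ρ = λ/μ = 20.54/29.81 = 0.6890
P_K = (1−ρ)ρ^K/(1−ρ^(K+1)) = (0.3110·0.155307)/(1 − 0.107012)
= 0.048296/0.892988 = 0.054083

Final: 0.054083


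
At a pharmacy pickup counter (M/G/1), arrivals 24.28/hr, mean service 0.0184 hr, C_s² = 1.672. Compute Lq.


ρ = λ·E[S] = 24.28·0.0184 = 0.4468
Lq = ρ²(1+C_s²)/(2(1−ρ)) = 0.1996·(1+1.672)/(2·0.5532)
= 0.1996·2.6720/1.1065 = 0.48197

Final: 0.48197


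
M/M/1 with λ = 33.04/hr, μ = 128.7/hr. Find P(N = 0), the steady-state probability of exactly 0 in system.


ρ = 33.04/128.7 = 0.2567
P_n = (1−ρ)·ρ^n = (1 − 0.2567)·0.2567^0 = 0.7433·1.000000 = 0.743279

Final: 0.743279


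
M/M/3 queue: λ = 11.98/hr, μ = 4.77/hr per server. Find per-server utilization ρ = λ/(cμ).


ρ = λ/(cμ) = 11.98/(3·4.77) = 11.98/14.31 = 0.8372

Final: 0.8372


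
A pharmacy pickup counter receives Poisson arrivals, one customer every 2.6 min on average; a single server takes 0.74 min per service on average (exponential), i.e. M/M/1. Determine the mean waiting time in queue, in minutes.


λ = 60/2.6 = 23.0769 /hr
μ = 60/0.74 = 81.0811 /hr
ρ = λ/μ = 23.0769/81.0811 = 0.2846
Wq = ρ/(μ−λ) = 0.2846/(81.0811−23.0769) = 0.004907 hr
In minutes: 0.004907·60 = 0.2944 min

Final: 0.2944 min


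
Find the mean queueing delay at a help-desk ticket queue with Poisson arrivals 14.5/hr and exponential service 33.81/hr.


ρ = 14.5/33.81 = 0.4289
Wq = ρ/(μ−λ) = 0.4289/(33.81 − 14.5) = 0.4289/19.31 = 0.02221 hr

Final: 0.02221 hr


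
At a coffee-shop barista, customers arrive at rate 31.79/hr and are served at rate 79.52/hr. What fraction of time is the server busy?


ρ = λ/μ = 31.79/79.52 = 0.3998

Final: 0.3998


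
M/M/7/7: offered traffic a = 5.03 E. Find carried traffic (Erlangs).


B(7,5.03) = 0.122403 (Erlang-B)
Carried load = a(1 − B) = 5.03·(1 − 0.122403) = 5.03·0.877597 = 4.4143 E

Final: 4.4143 Erlangs


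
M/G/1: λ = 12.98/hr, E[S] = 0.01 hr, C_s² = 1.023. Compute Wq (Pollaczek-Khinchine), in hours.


ρ = λ·E[S] = 12.98·0.01 = 0.1298
E[S²] = E[S]²(1+C_s²) = 0.01²·(1+1.023) = 0.0002023
Wq = λ·E[S²]/(2(1−ρ)) = 12.98·0.0002023/(2·0.8702) = 0.001509 hr

Final: 0.001509 hr


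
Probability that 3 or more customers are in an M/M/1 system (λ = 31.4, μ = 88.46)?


ρ = 31.4/88.46 = 0.3550
P(N ≥ n) = ρ^n = 0.3550^3 = 0.044725

Final: 0.044725


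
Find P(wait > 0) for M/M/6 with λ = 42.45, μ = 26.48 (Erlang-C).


a = λ/μ = 1.6031; ρ = a/6 = 0.2672
P₀ = 0.201196 (from M/M/c formula)
C(c,a) = [a^c/(c!(1−ρ))]·P₀ = [16.97299/(720·0.7328)]·0.201196
= 0.03217·0.201196 = 0.006472

Final: 0.006472


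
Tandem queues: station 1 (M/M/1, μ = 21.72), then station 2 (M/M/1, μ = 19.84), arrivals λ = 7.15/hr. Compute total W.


Each node sees arrival rate λ = 7.15/hr (tandem ⇒ throughput preserved).
W₁ = 1/(μ₁−λ) = 1/(21.72−7.15) = 0.06863 hr
W₂ = 1/(μ₂−λ) = 1/(19.84−7.15) = 0.07880 hr
W_total = W₁ + W₂ = 0.06863 + 0.07880 = 0.14744 hr

Final: 0.14744 hr


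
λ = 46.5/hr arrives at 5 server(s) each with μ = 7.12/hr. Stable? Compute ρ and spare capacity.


Total capacity cμ = 5·7.12 = 35.60/hr
ρ = λ/(cμ) = 46.5/35.60 = 1.3062
Stable ⇔ ρ < 1: NO
Spare capacity = cμ − λ = 35.60 − 46.5 = -10.90/hr

Final: ρ = 1.3062; unstable; margin = -10.90/hr


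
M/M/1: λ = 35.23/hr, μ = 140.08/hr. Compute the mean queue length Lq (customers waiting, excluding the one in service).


ρ = 35.23/140.08 = 0.2515
Lq = ρ²/(1−ρ) = 0.06325/0.7485 = 0.08450

Final: 0.08450


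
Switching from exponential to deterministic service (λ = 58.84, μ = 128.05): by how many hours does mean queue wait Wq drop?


ρ = 58.84/128.05 = 0.4595
Wq(M/M/1) = ρ/(μ−λ) = 0.4595/69.21 = 0.006639 hr
Wq(M/D/1) = ρ/(2(μ−λ)) = 0.003320 hr
Savings = 0.006639 − 0.003320 = 0.003320 hr

Final: 0.003320 hr


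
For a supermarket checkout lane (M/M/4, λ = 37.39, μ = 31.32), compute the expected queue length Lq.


a = λ/μ = 1.1938; ρ = a/4 = 0.2985
P₀ = 0.302061
Lq = P₀·a^c·ρ / (c!·(1−ρ)²) = 0.302061·2.03112·0.2985/(24·0.49217)
= 0.01550

Final: 0.01550


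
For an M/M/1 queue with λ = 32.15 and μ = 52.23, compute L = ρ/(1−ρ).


ρ = λ/μ = 32.15/52.23 = 0.6155
L = ρ/(1−ρ) = 0.6155/(1 − 0.6155) = 0.6155/0.3845 = 1.6011

Final: 1.6011


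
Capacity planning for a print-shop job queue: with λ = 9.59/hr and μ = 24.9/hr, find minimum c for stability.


Stability requires cμ > λ ⇔ c > λ/μ.
λ/μ = 9.59/24.9 = 0.3851
Minimum integer c = ⌊0.3851⌋ + 1 = 1
Check: 1·24.9 = 24.90 > 9.59, while 0·24.9 = 0.00 ≤ 9.59

Final: 1 servers


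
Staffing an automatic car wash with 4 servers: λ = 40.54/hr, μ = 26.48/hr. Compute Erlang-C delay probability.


a = λ/μ = 1.5310; ρ = a/4 = 0.3827
P₀ = 0.214050 (from M/M/c formula)
C(c,a) = [a^c/(c!(1−ρ))]·P₀ = [5.49368/(24·0.6173)]·0.214050
= 0.37084·0.214050 = 0.079378

Final: 0.079378


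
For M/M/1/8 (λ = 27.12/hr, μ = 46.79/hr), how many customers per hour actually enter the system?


ρ = 0.5796; P_K = (1−ρ)ρ^8/(1−ρ^9) = 0.005395
λ_eff = λ(1 − P_K) = 27.12·(1 − 0.005395) = 27.12·0.994605 = 26.9737 /hr

Final: 26.9737 /hr


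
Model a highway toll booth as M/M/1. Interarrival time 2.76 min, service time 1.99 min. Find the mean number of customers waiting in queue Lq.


λ = 60/2.76 = 21.7391 /hr
μ = 60/1.99 = 30.1508 /hr
ρ = λ/μ = 21.7391/30.1508 = 0.7210
Lq = ρ²/(1−ρ) = 0.5199/0.2790 = 1.8634

Final: 1.8634


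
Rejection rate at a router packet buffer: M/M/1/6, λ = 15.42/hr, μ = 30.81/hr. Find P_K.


ρ = λ/μ = 15.42/30.81 = 0.5005
P_K = (1−ρ)ρ^K/(1−ρ^(K+1)) = (0.4995·0.015717)/(1 − 0.007866)
= 0.007851/0.992134 = 0.007913

Final: 0.007913


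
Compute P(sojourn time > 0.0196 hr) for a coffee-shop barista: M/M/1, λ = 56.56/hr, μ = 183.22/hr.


W ~ Exponential(μ−λ) for M/M/1.
μ − λ = 183.22 − 56.56 = 126.6600
P(W > t) = e^{−(μ−λ)t} = e^{−2.4825} = 0.083531

Final: 0.083531


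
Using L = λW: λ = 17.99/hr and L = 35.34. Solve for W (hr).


W = L/λ = 35.34/17.99 = 1.9644 hr

Final: 1.9644 hr


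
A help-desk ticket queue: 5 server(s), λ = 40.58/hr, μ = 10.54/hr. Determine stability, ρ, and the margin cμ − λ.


Total capacity cμ = 5·10.54 = 52.70/hr
ρ = λ/(cμ) = 40.58/52.70 = 0.7700
Stable ⇔ ρ < 1: YES
Spare capacity = cμ − λ = 52.70 − 40.58 = 12.12/hr

Final: ρ = 0.7700; stable; margin = 12.12/hr


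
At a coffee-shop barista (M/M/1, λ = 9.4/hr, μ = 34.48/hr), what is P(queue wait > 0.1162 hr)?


ρ = 9.4/34.48 = 0.2726
P(Wq > t) = ρ·e^{−(μ−λ)t} = 0.2726·e^{−2.9143}
= 0.2726·0.054242 = 0.014788

Final: 0.014788


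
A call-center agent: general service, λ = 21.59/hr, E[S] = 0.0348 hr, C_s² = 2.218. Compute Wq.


ρ = λ·E[S] = 21.59·0.0348 = 0.7513
E[S²] = E[S]²(1+C_s²) = 0.0348²·(1+2.218) = 0.003897
Wq = λ·E[S²]/(2(1−ρ)) = 21.59·0.003897/(2·0.2487) = 0.16918 hr

Final: 0.16918 hr


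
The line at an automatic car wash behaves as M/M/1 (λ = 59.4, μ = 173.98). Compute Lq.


ρ = 59.4/173.98 = 0.3414
Lq = ρ²/(1−ρ) = 0.1166/0.6586 = 0.1770

Final: 0.1770


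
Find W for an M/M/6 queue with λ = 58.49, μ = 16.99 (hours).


a = 3.4426; ρ = 0.5738; P₀ = 0.030793
Lq = P₀·a^c·ρ/(c!(1−ρ)²) = 0.22485
Wq = Lq/λ = 0.22485/58.49 = 0.003844 hr
W = Wq + 1/μ = 0.003844 + 0.05886 = 0.06270 hr

Final: 0.06270 hr


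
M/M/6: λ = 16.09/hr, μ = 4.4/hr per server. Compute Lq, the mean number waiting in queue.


a = λ/μ = 3.6568; ρ = a/6 = 0.6095
P₀ = 0.024452
Lq = P₀·a^c·ρ / (c!·(1−ρ)²) = 0.024452·2391.22370·0.6095/(720·0.15251)
= 0.32452

Final: 0.32452


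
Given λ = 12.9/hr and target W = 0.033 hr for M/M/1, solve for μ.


W = 1/(μ−λ) ⇒ μ − λ = 1/W = 1/0.033 = 30.3030
μ = λ + 1/W = 12.9 + 30.3030 = 43.2030 per hr

Final: 43.2030 /hr


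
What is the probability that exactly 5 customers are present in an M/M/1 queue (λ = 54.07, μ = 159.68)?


ρ = 54.07/159.68 = 0.3386
P_n = (1−ρ)·ρ^n = (1 − 0.3386)·0.3386^5 = 0.6614·0.004452 = 0.002944

Final: 0.002944


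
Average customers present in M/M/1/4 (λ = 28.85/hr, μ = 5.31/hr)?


ρ = 28.85/5.31 = 5.4331
L = ρ[1 − (K+1)ρ^K + Kρ^(K+1)] / [(1−ρ)(1−ρ^(K+1))]
Numerator: 5.4331·(1 − 5·871.375180 + 4·4734.307713) = 79222.615868
Denominator: (-4.4331)·(-4733.307713) = 20983.439464
L = 79222.615868/20983.439464 = 3.7755

Final: 3.7755


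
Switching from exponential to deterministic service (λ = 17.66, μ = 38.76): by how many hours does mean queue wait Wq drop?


ρ = 17.66/38.76 = 0.4556
Wq(M/M/1) = ρ/(μ−λ) = 0.4556/21.10 = 0.02159 hr
Wq(M/D/1) = ρ/(2(μ−λ)) = 0.01080 hr
Savings = 0.02159 − 0.01080 = 0.01080 hr

Final: 0.01080 hr


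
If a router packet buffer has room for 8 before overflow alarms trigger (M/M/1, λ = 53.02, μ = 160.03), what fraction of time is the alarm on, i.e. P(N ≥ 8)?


ρ = 53.02/160.03 = 0.3313
P(N ≥ n) = ρ^n = 0.3313^8 = 0.0001452

Final: 0.0001452


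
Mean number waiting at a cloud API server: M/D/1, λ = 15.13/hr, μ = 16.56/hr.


ρ = 15.13/16.56 = 0.9136
M/D/1: Lq = ρ²/(2(1−ρ)) = 0.8348/(2·0.08635) = 4.83339

Final: 4.83339


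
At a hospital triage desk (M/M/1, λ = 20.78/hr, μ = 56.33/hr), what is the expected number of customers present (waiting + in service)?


ρ = λ/μ = 20.78/56.33 = 0.3689
L = ρ/(1−ρ) = 0.3689/(1 − 0.3689) = 0.3689/0.6311 = 0.5845

Final: 0.5845


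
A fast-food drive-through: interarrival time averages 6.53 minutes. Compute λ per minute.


λ = 1/(interarrival time) in consistent units.
1 minute = 1 min, so λ = 1/6.53 = 0.1531 per minute

Final: 0.1531 /min


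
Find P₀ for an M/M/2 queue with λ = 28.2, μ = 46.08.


a = λ/μ = 28.2/46.08 = 0.6120; ρ = a/c = 0.3060
Σ_{k=0}^{1} a^k/k! (terms k=0..1) = 1.00000 + 0.61198 = 1.61198
Tail: a^2/(2!(1−ρ)) = 0.37452/(2·0.6940) = 0.26982
P₀ = 1/(1.61198 + 0.26982) = 1/1.88180 = 0.531406

Final: 0.531406


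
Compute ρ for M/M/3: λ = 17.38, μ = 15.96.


ρ = λ/(cμ) = 17.38/(3·15.96) = 17.38/47.88 = 0.3630

Final: 0.3630


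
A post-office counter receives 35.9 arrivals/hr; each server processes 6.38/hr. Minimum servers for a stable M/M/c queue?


Stability requires cμ > λ ⇔ c > λ/μ.
λ/μ = 35.9/6.38 = 5.6270
Minimum integer c = ⌊5.6270⌋ + 1 = 6
Check: 6·6.38 = 38.28 > 35.9, while 5·6.38 = 31.90 ≤ 35.9

Final: 6 servers


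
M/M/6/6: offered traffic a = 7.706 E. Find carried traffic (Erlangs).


B(6,7.706) = 0.373402 (Erlang-B)
Carried load = a(1 − B) = 7.706·(1 − 0.373402) = 7.706·0.626598 = 4.8286 E

Final: 4.8286 Erlangs


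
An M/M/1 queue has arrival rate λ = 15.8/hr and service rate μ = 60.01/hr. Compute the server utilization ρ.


ρ = λ/μ = 15.8/60.01 = 0.2633

Final: 0.2633


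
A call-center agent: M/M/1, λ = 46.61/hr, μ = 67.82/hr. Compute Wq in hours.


ρ = 46.61/67.82 = 0.6873
Wq = ρ/(μ−λ) = 0.6873/(67.82 − 46.61) = 0.6873/21.21 = 0.03240 hr

Final: 0.03240 hr


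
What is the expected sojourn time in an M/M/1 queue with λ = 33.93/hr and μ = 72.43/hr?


W = 1/(μ−λ) = 1/(72.43 − 33.93) = 1/38.50 = 0.02597 hr

Final: 0.02597 hr


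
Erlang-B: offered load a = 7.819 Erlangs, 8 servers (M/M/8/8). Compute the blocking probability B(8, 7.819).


B(c,a) = (a^c/c!) / Σ_{k=0}^{c} a^k/k!
a^8/8! = 346.488785
Σ terms (k=0..8): 1.00000 + 7.81900 + 30.56838 + 79.67139 + 155.73765 + 243.54253 + 317.37651 + 354.50956 + 346.48878 = 1536.713810
B = 346.488785/1536.713810 = 0.225474

Final: 0.225474


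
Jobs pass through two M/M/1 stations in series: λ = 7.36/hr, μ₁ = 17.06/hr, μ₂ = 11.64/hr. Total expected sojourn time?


Each node sees arrival rate λ = 7.36/hr (tandem ⇒ throughput preserved).
W₁ = 1/(μ₁−λ) = 1/(17.06−7.36) = 0.10309 hr
W₂ = 1/(μ₂−λ) = 1/(11.64−7.36) = 0.23364 hr
W_total = W₁ + W₂ = 0.10309 + 0.23364 = 0.33674 hr

Final: 0.33674 hr


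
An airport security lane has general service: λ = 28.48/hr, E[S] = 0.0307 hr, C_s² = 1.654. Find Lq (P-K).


ρ = λ·E[S] = 28.48·0.0307 = 0.8743
Lq = ρ²(1+C_s²)/(2(1−ρ)) = 0.7645·(1+1.654)/(2·0.1257)
= 0.7645·2.6540/0.2513 = 8.07266

Final: 8.07266


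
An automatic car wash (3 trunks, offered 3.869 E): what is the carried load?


B(3,3.869) = 0.438632 (Erlang-B)
Carried load = a(1 − B) = 3.869·(1 − 0.438632) = 3.869·0.561368 = 2.1719 E

Final: 2.1719 Erlangs


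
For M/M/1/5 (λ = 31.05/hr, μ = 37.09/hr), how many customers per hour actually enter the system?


ρ = 0.8372; P_K = (1−ρ)ρ^5/(1−ρ^6) = 0.102104
λ_eff = λ(1 − P_K) = 31.05·(1 − 0.102104) = 31.05·0.897896 = 27.8797 /hr

Final: 27.8797 /hr


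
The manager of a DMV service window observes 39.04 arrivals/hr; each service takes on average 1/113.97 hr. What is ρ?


ρ = λ/μ = 39.04/113.97 = 0.3425

Final: 0.3425


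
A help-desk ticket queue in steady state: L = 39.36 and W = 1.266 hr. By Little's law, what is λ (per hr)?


λ = L/W = 39.36/1.266 = 31.0900 /hr

Final: 31.0900 /hr


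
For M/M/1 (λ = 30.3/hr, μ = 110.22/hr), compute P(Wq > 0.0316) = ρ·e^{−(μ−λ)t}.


ρ = 30.3/110.22 = 0.2749
P(Wq > t) = ρ·e^{−(μ−λ)t} = 0.2749·e^{−2.5255}
= 0.2749·0.080021 = 0.021998

Final: 0.021998


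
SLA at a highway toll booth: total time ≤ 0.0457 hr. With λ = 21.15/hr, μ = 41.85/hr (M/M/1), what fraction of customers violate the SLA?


W ~ Exponential(μ−λ) for M/M/1.
μ − λ = 41.85 − 21.15 = 20.7000
P(W > t) = e^{−(μ−λ)t} = e^{−0.9460} = 0.388295

Final: 0.388295


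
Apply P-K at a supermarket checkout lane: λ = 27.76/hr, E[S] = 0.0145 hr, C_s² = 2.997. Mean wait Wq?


ρ = λ·E[S] = 27.76·0.0145 = 0.4025
E[S²] = E[S]²(1+C_s²) = 0.0145²·(1+2.997) = 0.0008404
Wq = λ·E[S²]/(2(1−ρ)) = 27.76·0.0008404/(2·0.5975) = 0.01952 hr

Final: 0.01952 hr


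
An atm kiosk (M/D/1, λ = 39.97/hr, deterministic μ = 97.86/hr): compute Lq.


ρ = 39.97/97.86 = 0.4084
M/D/1: Lq = ρ²/(2(1−ρ)) = 0.1668/(2·0.5916) = 0.14100

Final: 0.14100


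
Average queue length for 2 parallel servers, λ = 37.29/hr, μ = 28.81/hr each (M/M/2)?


a = λ/μ = 1.2943; ρ = a/2 = 0.6472
P₀ = 0.214203
Lq = P₀·a^c·ρ / (c!·(1−ρ)²) = 0.214203·1.67532·0.6472/(2·0.12449)
= 0.93279

Final: 0.93279


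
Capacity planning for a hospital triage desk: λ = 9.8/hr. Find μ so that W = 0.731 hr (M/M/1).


W = 1/(μ−λ) ⇒ μ − λ = 1/W = 1/0.731 = 1.3680
μ = λ + 1/W = 9.8 + 1.3680 = 11.1680 per hr

Final: 11.1680 /hr


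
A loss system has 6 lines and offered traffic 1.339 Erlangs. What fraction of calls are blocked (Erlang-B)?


B(c,a) = (a^c/c!) / Σ_{k=0}^{c} a^k/k!
a^6/6! = 0.008005
Σ terms (k=0..6): 1.00000 + 1.33900 + 0.89646 + 0.40012 + 0.13394 + 0.03587 + 0.008005 = 3.813395
B = 0.008005/3.813395 = 0.002099

Final: 0.002099


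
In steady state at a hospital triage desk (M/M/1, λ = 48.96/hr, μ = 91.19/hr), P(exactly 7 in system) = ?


ρ = 48.96/91.19 = 0.5369
P_n = (1−ρ)·ρ^n = (1 − 0.5369)·0.5369^7 = 0.4631·0.012861 = 0.005956

Final: 0.005956


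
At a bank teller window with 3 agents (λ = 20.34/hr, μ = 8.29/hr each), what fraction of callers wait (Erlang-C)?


a = λ/μ = 2.4536; ρ = a/3 = 0.8179
P₀ = 0.050054 (from M/M/c formula)
C(c,a) = [a^c/(c!(1−ρ))]·P₀ = [14.77030/(6·0.1821)]·0.050054
= 13.51499·0.050054 = 0.676476

Final: 0.676476


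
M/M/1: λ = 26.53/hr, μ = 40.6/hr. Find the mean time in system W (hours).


W = 1/(μ−λ) = 1/(40.6 − 26.53) = 1/14.07 = 0.07107 hr

Final: 0.07107 hr


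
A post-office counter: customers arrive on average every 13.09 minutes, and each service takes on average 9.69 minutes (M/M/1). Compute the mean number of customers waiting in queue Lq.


λ = 60/13.09 = 4.5837 /hr
μ = 60/9.69 = 6.1920 /hr
ρ = λ/μ = 4.5837/6.1920 = 0.7403
Lq = ρ²/(1−ρ) = 0.5480/0.2597 = 2.1097

Final: 2.1097


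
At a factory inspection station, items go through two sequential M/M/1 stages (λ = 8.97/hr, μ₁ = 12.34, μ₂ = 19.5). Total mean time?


Each node sees arrival rate λ = 8.97/hr (tandem ⇒ throughput preserved).
W₁ = 1/(μ₁−λ) = 1/(12.34−8.97) = 0.29674 hr
W₂ = 1/(μ₂−λ) = 1/(19.5−8.97) = 0.09497 hr
W_total = W₁ + W₂ = 0.29674 + 0.09497 = 0.39170 hr

Final: 0.39170 hr


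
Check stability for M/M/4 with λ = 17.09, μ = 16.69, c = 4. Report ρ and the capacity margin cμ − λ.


Total capacity cμ = 4·16.69 = 66.76/hr
ρ = λ/(cμ) = 17.09/66.76 = 0.2560
Stable ⇔ ρ < 1: YES
Spare capacity = cμ − λ = 66.76 − 17.09 = 49.67/hr

Final: ρ = 0.2560; stable; margin = 49.67/hr


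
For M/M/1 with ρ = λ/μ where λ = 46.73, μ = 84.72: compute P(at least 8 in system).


ρ = 46.73/84.72 = 0.5516
P(N ≥ n) = ρ^n = 0.5516^8 = 0.008568

Final: 0.008568


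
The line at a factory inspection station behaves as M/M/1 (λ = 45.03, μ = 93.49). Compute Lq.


ρ = 45.03/93.49 = 0.4817
Lq = ρ²/(1−ρ) = 0.2320/0.5183 = 0.4476

Final: 0.4476


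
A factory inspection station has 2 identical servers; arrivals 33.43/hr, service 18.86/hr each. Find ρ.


ρ = λ/(cμ) = 33.43/(2·18.86) = 33.43/37.72 = 0.8863

Final: 0.8863


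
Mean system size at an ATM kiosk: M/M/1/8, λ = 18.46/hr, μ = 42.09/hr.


ρ = 18.46/42.09 = 0.4386
L = ρ[1 − (K+1)ρ^K + Kρ^(K+1)] / [(1−ρ)(1−ρ^(K+1))]
Numerator: 0.4386·(1 − 9·0.001369 + 8·0.0006004) = 0.435287
Denominator: (0.5614)·(0.999400) = 0.561079
L = 0.435287/0.561079 = 0.7758

Final: 0.7758


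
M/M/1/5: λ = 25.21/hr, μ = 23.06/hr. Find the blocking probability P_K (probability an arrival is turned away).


ρ = λ/μ = 25.21/23.06 = 1.0932
P_K = (1−ρ)ρ^K/(1−ρ^(K+1)) = (-0.09324·1.561592)/(1 − 1.707188)
= -0.145595/-0.707188 = 0.205879

Final: 0.205879


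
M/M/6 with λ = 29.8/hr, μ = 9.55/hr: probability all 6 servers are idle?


a = λ/μ = 29.8/9.55 = 3.1204; ρ = a/c = 0.5201
Σ_{k=0}^{5} a^k/k! (terms k=0..5) = 1.00000 + 3.12042 + 4.86851 + 5.06393 + 3.95039 + 2.46538 = 20.46862
Tail: a^6/(6!(1−ρ)) = 923.16080/(720·0.4799) = 2.67157
P₀ = 1/(20.46862 + 2.67157) = 1/23.14019 = 0.043215

Final: 0.043215


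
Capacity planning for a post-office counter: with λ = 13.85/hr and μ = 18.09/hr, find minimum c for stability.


Stability requires cμ > λ ⇔ c > λ/μ.
λ/μ = 13.85/18.09 = 0.7656
Minimum integer c = ⌊0.7656⌋ + 1 = 1
Check: 1·18.09 = 18.09 > 13.85, while 0·18.09 = 0.00 ≤ 13.85

Final: 1 servers


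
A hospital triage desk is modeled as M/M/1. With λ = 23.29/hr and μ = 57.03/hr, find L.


ρ = λ/μ = 23.29/57.03 = 0.4084
L = ρ/(1−ρ) = 0.4084/(1 − 0.4084) = 0.4084/0.5916 = 0.6903

Final: 0.6903


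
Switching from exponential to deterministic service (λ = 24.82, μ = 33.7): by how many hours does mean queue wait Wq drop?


ρ = 24.82/33.7 = 0.7365
Wq(M/M/1) = ρ/(μ−λ) = 0.7365/8.88 = 0.08294 hr
Wq(M/D/1) = ρ/(2(μ−λ)) = 0.04147 hr
Savings = 0.08294 − 0.04147 = 0.04147 hr

Final: 0.04147 hr


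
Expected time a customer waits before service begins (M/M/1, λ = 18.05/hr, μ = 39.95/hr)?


ρ = 18.05/39.95 = 0.4518
Wq = ρ/(μ−λ) = 0.4518/(39.95 − 18.05) = 0.4518/21.90 = 0.02063 hr

Final: 0.02063 hr


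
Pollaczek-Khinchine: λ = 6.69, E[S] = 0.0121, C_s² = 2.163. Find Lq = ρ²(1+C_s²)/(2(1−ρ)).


ρ = λ·E[S] = 6.69·0.0121 = 0.08095
Lq = ρ²(1+C_s²)/(2(1−ρ)) = 0.006553·(1+2.163)/(2·0.9191)
= 0.006553·3.1630/1.8381 = 0.01128

Final: 0.01128


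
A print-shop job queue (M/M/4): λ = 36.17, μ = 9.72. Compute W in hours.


a = 3.7212; ρ = 0.9303; P₀ = 0.007415
Lq = P₀·a^c·ρ/(c!(1−ρ)²) = 11.34440
Wq = Lq/λ = 11.34440/36.17 = 0.31364 hr
W = Wq + 1/μ = 0.31364 + 0.10288 = 0.41652 hr

Final: 0.41652 hr


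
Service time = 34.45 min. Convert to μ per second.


μ = 1/(service time) in consistent units.
1 second = 0.0166667 min, so μ = 0.0166667/34.45 = 0.0004838 per second

Final: 0.0004838 /sec


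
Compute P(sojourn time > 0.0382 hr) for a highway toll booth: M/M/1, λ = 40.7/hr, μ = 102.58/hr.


W ~ Exponential(μ−λ) for M/M/1.
μ − λ = 102.58 − 40.7 = 61.8800
P(W > t) = e^{−(μ−λ)t} = e^{−2.3638} = 0.094061

Final: 0.094061


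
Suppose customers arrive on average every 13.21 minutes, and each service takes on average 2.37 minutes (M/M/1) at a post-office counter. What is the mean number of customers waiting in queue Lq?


λ = 60/13.21 = 4.5420 /hr
μ = 60/2.37 = 25.3165 /hr
ρ = λ/μ = 4.5420/25.3165 = 0.1794
Lq = ρ²/(1−ρ) = 0.03219/0.8206 = 0.03923

Final: 0.03923


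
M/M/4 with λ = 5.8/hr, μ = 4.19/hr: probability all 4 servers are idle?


a = λ/μ = 5.8/4.19 = 1.3842; ρ = a/c = 0.3461
Σ_{k=0}^{3} a^k/k! (terms k=0..3) = 1.00000 + 1.38425 + 0.95807 + 0.44207 = 3.78439
Tail: a^4/(4!(1−ρ)) = 3.67160/(24·0.6539) = 0.23394
P₀ = 1/(3.78439 + 0.23394) = 1/4.01833 = 0.248860

Final: 0.248860


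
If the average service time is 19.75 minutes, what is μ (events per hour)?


μ = 1/(service time) in consistent units.
1 hour = 60 min, so μ = 60/19.75 = 3.0380 per hour

Final: 3.0380 /hr


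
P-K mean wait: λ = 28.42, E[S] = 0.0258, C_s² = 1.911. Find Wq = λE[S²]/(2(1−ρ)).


ρ = λ·E[S] = 28.42·0.0258 = 0.7332
E[S²] = E[S]²(1+C_s²) = 0.0258²·(1+1.911) = 0.001938
Wq = λ·E[S²]/(2(1−ρ)) = 28.42·0.001938/(2·0.2668) = 0.10322 hr

Final: 0.10322 hr


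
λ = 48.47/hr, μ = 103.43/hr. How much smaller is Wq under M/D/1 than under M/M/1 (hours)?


ρ = 48.47/103.43 = 0.4686
Wq(M/M/1) = ρ/(μ−λ) = 0.4686/54.96 = 0.008527 hr
Wq(M/D/1) = ρ/(2(μ−λ)) = 0.004263 hr
Savings = 0.008527 − 0.004263 = 0.004263 hr

Final: 0.004263 hr


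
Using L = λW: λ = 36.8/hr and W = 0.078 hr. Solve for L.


L = λW = 36.8·0.078 = 2.8704

Final: 2.8704


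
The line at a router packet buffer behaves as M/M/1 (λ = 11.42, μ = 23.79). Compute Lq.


ρ = 11.42/23.79 = 0.4800
Lq = ρ²/(1−ρ) = 0.2304/0.5200 = 0.4432

Final: 0.4432
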